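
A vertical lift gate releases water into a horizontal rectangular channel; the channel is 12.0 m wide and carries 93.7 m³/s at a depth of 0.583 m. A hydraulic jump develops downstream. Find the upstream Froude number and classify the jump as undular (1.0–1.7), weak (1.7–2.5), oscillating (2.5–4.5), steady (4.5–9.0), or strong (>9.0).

Fr₁ = 5.60; steady jump

q = Q/b = 93.7/12.0 = 7.81 m²/s; V₁ = q/y₁ = 13.4 m/s. Fr₁ = V₁/√(g·y₁) = 5.60.
Fr₁ = 5.60 lies in the steady range.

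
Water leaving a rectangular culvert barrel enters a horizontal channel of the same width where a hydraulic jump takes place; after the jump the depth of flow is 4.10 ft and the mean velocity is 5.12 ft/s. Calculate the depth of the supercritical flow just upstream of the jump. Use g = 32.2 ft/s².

y₁ = 1.25 ft

Fr₂ = V₂/√(g·y₂) = 5.12/√(32.2×4.10) = 0.446.
Since the conjugate-depth ratio holds either way, y₁/y₂ = ½[√(1 + 8Fr₂²) − 1] = ½[√2.589 − 1] = 0.304.
y₁ = 0.304 × 4.10 = 1.25 ft.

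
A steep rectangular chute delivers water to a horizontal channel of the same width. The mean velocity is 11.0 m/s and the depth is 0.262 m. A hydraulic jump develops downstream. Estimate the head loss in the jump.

Fr₁ = V₁/√(g·y₁) = 11.0/√(9.81×0.262) = 6.86.
Sequent-depth ratio: y₂/y₁ = ½[√(1 + 8Fr₁²) − 1] = ½[√377.6 − 1] = 9.22.
y₂ = 9.22 × 0.262 = 2.41 m.
Head loss: ΔE = (y₂ − y₁)³/(4y₁y₂) = (2.41 − 0.262)³/(4×0.262×2.41) = 9.98/2.53 = 3.94 m.

ΔE = 3.94 m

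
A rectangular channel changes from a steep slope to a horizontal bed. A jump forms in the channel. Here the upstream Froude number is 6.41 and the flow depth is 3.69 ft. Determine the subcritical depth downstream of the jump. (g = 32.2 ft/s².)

Fr₁ = 6.41 (given).
Conjugate-depth relation: y₂/y₁ = ½[√(1 + 8Fr₁²) − 1] = ½[√329.7 − 1] = 8.58.
y₂ = 8.58 × 3.69 = 31.7 ft.

y₂ = 31.7 ft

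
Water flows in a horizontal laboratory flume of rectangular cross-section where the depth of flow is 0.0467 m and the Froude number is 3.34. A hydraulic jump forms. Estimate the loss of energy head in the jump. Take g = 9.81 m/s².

ΔE = 0.0943 m

Fr₁ = 3.34 (given).
Bélanger equation: y₂/y₁ = ½[√(1 + 8Fr₁²) − 1] = ½[√90.24 − 1] = 4.25.
y₂ = 4.25 × 0.0467 = 0.198 m.
Head loss: ΔE = (y₂ − y₁)³/(4y₁y₂) = (0.198 − 0.0467)³/(4×0.0467×0.198) = 0.00350/0.0371 = 0.0943 m.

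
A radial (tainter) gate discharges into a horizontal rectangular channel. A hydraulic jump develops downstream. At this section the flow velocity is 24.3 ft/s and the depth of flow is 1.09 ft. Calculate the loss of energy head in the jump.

Fr₁ = V₁/√(g·y₁) = 24.3/√(32.2×1.09) = 4.10.
Conjugate-depth relation: y₂/y₁ = ½[√(1 + 8Fr₁²) − 1] = ½[√135.6 − 1] = 5.32.
y₂ = 5.32 × 1.09 = 5.80 ft.
q = V₁·y₁ = 24.3 × 1.09 = 26.5 ft²/s. V₂ = q/y₂ = 26.5/5.80 = 4.57 ft/s. E₁ = y₁ + V₁²/2g = 10.3 ft; E₂ = y₂ + V₂²/2g = 6.12 ft. ΔE = E₁ − E₂ = 4.13 ft.

ΔE = 4.13 ft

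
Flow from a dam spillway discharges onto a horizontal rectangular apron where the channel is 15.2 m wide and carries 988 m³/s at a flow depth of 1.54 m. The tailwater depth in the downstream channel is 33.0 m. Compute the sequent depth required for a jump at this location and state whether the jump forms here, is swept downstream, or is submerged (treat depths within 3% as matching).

q = Q/b = 988/15.2 = 65.0 m²/s; V₁ = q/y₁ = 42.2 m/s. Fr₁ = V₁/√(g·y₁) = 10.9.
From the momentum equation for a rectangular channel, y₂/y₁ = ½[√(1 + 8Fr₁²) − 1] = ½[√944.4 − 1] = 14.9.
y₂ = 14.9 × 1.54 = 22.9 m.
Tailwater y_tw = 33.0 m: y_tw > y₂, so the jump is submerged.

y₂ = 22.9 m; the jump is submerged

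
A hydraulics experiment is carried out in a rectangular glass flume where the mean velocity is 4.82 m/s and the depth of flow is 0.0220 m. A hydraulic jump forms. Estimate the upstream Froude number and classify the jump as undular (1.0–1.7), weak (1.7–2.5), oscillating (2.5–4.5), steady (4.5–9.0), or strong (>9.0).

Fr₁ = V₁/√(g·y₁) = 4.82/√(9.81×0.0220) = 10.4.
Fr₁ = 10.4 lies in the strong range.

Fr₁ = 10.4; strong jump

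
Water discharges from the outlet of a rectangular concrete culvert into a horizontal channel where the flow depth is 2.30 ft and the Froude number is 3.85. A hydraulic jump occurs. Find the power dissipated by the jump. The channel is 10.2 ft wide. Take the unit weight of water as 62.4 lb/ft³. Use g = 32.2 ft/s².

Fr₁ = 3.85 (given).
By Bélanger, y₂/y₁ = ½[√(1 + 8Fr₁²) − 1] = ½[√119.6 − 1] = 4.97.
y₂ = 4.97 × 2.30 = 11.4 ft.
V₁ = Fr₁·√(g·y₁) = 3.85×√(32.2×2.30) = 33.1 ft/s; q = V₁·y₁ = 76.2 ft²/s. V₂ = q/y₂ = 76.2/11.4 = 6.67 ft/s. E₁ = y₁ + V₁²/2g = 19.3 ft; E₂ = y₂ + V₂²/2g = 12.1 ft. ΔE = E₁ − E₂ = 7.23 ft.
Q = q·b = 76.2 × 10.2 = 777 cfs. P = γ·Q·ΔE/550 = 62.4 × 777 × 7.23 / 550 = 638 hp.

P = 638 hp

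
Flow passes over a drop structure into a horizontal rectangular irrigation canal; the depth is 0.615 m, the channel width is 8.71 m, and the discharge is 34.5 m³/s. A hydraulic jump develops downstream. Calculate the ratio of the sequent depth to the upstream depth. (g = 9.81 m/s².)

y₂/y₁ = 3.24

q = Q/b = 34.5/8.71 = 3.96 m²/s; V₁ = q/y₁ = 6.44 m/s. Fr₁ = V₁/√(g·y₁) = 2.62.
Conjugate-depth relation: y₂/y₁ = ½[√(1 + 8Fr₁²) − 1] = ½[√56.00 − 1] = 3.24.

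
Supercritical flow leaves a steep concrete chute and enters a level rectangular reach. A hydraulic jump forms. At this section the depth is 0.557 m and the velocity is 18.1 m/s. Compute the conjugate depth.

Fr₁ = V₁/√(g·y₁) = 18.1/√(9.81×0.557) = 7.74.
Bélanger equation: y₂/y₁ = ½[√(1 + 8Fr₁²) − 1] = ½[√480.6 − 1] = 10.5.
y₂ = 10.5 × 0.557 = 5.83 m.

y₂ = 5.83 m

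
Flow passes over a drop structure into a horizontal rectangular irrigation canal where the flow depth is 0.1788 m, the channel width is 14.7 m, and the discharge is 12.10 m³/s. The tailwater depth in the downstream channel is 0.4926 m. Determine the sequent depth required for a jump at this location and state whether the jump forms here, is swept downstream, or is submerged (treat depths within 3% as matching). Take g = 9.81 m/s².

q = Q/b = 12.10/14.7 = 0.8231 m²/s; V₁ = q/y₁ = 4.604 m/s. Fr₁ = V₁/√(g·y₁) = 3.476.
Bélanger equation: y₂/y₁ = ½[√(1 + 8Fr₁²) − 1] = ½[√97.662 − 1] = 4.441.
y₂ = 4.441 × 0.1788 = 0.7941 m.
Tailwater y_tw = 0.4926 m: y_tw < y₂, so the jump is swept downstream.

y₂ = 0.7941 m; the jump is swept downstream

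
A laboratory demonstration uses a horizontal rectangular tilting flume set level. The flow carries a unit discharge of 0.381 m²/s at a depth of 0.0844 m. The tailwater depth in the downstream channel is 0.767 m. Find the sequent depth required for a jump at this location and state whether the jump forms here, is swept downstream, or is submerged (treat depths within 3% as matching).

y₂ = 0.551 m; the jump is submerged

V₁ = q/y₁ = 0.381/0.0844 = 4.51 m/s. Fr₁ = V₁/√(g·y₁) = 4.51/√(9.81×0.0844) = 4.96.
Sequent-depth ratio: y₂/y₁ = ½[√(1 + 8Fr₁²) − 1] = ½[√197.9 − 1] = 6.53.
y₂ = 6.53 × 0.0844 = 0.551 m.
Tailwater y_tw = 0.767 m: y_tw > y₂, so the jump is submerged.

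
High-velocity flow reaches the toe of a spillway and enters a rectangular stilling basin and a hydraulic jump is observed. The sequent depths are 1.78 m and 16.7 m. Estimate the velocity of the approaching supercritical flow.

V₁ = 29.2 m/s

For a rectangular channel the momentum equation gives q² = ½·g·y₁·y₂·(y₁ + y₂) = ½×9.81×1.78×16.7×18.5 = 2694.
q = √2694 = 51.9 m²/s.
V₁ = q/y₁ = 51.9/1.78 = 29.2 m/s.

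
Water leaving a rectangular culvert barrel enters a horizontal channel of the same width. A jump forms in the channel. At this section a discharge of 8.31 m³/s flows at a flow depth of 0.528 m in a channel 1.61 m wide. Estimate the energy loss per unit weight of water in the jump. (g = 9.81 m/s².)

ΔE = 2.29 m

q = Q/b = 8.31/1.61 = 5.16 m²/s; V₁ = q/y₁ = 9.78 m/s. Fr₁ = V₁/√(g·y₁) = 4.30.
Conjugate-depth relation: y₂/y₁ = ½[√(1 + 8Fr₁²) − 1] = ½[√148.6 − 1] = 5.59.
y₂ = 5.59 × 0.528 = 2.95 m.
Head loss: ΔE = (y₂ − y₁)³/(4y₁y₂) = (2.95 − 0.528)³/(4×0.528×2.95) = 14.3/6.24 = 2.29 m.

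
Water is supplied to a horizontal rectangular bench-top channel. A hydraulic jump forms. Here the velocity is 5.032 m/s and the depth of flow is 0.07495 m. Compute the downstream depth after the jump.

Fr₁ = V₁/√(g·y₁) = 5.032/√(9.81×0.07495) = 5.868.
From the momentum equation for a rectangular channel, y₂/y₁ = ½[√(1 + 8Fr₁²) − 1] = ½[√276.51 − 1] = 7.814.
y₂ = 7.814 × 0.07495 = 0.5857 m.

y₂ = 0.5857 m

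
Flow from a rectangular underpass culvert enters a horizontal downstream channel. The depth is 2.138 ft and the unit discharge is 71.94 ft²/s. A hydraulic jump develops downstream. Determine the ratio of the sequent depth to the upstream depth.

y₂/y₁ = 5.257

V₁ = q/y₁ = 71.94/2.138 = 33.65 ft/s. Fr₁ = V₁/√(g·y₁) = 33.65/√(32.2×2.138) = 4.055.
Bélanger equation: y₂/y₁ = ½[√(1 + 8Fr₁²) − 1] = ½[√132.57 − 1] = 5.257.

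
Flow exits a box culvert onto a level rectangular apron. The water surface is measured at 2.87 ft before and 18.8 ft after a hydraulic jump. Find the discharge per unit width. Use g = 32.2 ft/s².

For a rectangular channel the momentum equation gives q² = ½·g·y₁·y₂·(y₁ + y₂) = ½×32.2×2.87×18.8×21.7 = 18825.
q = √18825 = 137 ft²/s.

q = 137 ft²/s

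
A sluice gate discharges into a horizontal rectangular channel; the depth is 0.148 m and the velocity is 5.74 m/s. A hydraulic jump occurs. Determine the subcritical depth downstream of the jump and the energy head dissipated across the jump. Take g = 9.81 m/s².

Fr₁ = V₁/√(g·y₁) = 5.74/√(9.81×0.148) = 4.76.
Sequent-depth ratio: y₂/y₁ = ½[√(1 + 8Fr₁²) − 1] = ½[√182.5 − 1] = 6.26.
y₂ = 6.26 × 0.148 = 0.926 m.
Head loss: ΔE = (y₂ − y₁)³/(4y₁y₂) = (0.926 − 0.148)³/(4×0.148×0.926) = 0.471/0.548 = 0.859 m.

y₂ = 0.926 m; ΔE = 0.859 m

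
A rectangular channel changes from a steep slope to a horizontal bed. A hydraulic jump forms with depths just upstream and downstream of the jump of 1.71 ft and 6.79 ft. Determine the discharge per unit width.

q = 39.9 ft²/s

For a rectangular channel the momentum equation gives q² = ½·g·y₁·y₂·(y₁ + y₂) = ½×32.2×1.71×6.79×8.50 = 1589.
q = √1589 = 39.9 ft²/s.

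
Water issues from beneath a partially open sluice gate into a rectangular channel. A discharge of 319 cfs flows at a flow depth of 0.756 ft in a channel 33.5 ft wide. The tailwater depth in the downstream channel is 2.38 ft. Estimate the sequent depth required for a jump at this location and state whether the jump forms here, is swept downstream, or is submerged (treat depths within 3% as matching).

y₂ = 2.38 ft; the jump forms here

q = Q/b = 319/33.5 = 9.52 ft²/s; V₁ = q/y₁ = 12.6 ft/s. Fr₁ = V₁/√(g·y₁) = 2.55.
Conjugate-depth relation: y₂/y₁ = ½[√(1 + 8Fr₁²) − 1] = ½[√53.14 − 1] = 3.14.
y₂ = 3.14 × 0.756 = 2.38 ft.
Tailwater y_tw = 2.38 ft: y_tw ≈ y₂, so the jump forms here.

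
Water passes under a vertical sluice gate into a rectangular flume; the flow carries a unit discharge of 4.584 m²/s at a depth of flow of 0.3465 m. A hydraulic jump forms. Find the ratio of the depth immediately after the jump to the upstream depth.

V₁ = q/y₁ = 4.584/0.3465 = 13.23 m/s. Fr₁ = V₁/√(g·y₁) = 13.23/√(9.81×0.3465) = 7.176.
Sequent-depth ratio: y₂/y₁ = ½[√(1 + 8Fr₁²) − 1] = ½[√412.91 − 1] = 9.660.

y₂/y₁ = 9.660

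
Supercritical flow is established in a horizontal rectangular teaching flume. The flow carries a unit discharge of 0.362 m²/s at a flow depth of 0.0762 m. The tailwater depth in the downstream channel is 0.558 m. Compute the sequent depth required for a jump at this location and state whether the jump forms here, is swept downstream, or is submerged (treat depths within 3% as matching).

V₁ = q/y₁ = 0.362/0.0762 = 4.75 m/s. Fr₁ = V₁/√(g·y₁) = 4.75/√(9.81×0.0762) = 5.49.
Sequent-depth ratio: y₂/y₁ = ½[√(1 + 8Fr₁²) − 1] = ½[√242.5 − 1] = 7.29.
y₂ = 7.29 × 0.0762 = 0.555 m.
Tailwater y_tw = 0.558 m: y_tw ≈ y₂, so the jump forms here.

y₂ = 0.555 m; the jump forms here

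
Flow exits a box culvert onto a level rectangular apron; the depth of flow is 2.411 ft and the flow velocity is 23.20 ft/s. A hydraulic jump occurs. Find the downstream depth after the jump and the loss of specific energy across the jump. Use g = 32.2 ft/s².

Fr₁ = V₁/√(g·y₁) = 23.20/√(32.2×2.411) = 2.633.
Sequent-depth ratio: y₂/y₁ = ½[√(1 + 8Fr₁²) − 1] = ½[√56.464 − 1] = 3.257.
y₂ = 3.257 × 2.411 = 7.853 ft.
q = V₁·y₁ = 23.20 × 2.411 = 55.94 ft²/s. V₂ = q/y₂ = 55.94/7.853 = 7.123 ft/s. E₁ = y₁ + V₁²/2g = 10.77 ft; E₂ = y₂ + V₂²/2g = 8.641 ft. ΔE = E₁ − E₂ = 2.128 ft.

y₂ = 7.853 ft; ΔE = 2.128 ft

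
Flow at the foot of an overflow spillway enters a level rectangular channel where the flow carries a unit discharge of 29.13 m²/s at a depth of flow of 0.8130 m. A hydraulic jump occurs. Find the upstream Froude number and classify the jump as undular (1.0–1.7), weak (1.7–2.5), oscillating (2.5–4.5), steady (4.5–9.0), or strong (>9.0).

Fr₁ = 12.69; strong jump

V₁ = q/y₁ = 29.13/0.8130 = 35.83 m/s. Fr₁ = V₁/√(g·y₁) = 35.83/√(9.81×0.8130) = 12.69.
Fr₁ = 12.69 lies in the strong range.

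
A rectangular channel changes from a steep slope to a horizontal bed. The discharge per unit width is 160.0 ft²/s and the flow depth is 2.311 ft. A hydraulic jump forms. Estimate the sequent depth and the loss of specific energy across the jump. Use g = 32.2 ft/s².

y₂ = 25.10 ft; ΔE = 51.01 ft

V₁ = q/y₁ = 160.0/2.311 = 69.23 ft/s. Fr₁ = V₁/√(g·y₁) = 69.23/√(32.2×2.311) = 8.026.
By Bélanger, y₂/y₁ = ½[√(1 + 8Fr₁²) − 1] = ½[√516.32 − 1] = 10.86.
y₂ = 10.86 × 2.311 = 25.10 ft.
V₂ = q/y₂ = 160.0/25.10 = 6.374 ft/s. E₁ = y₁ + V₁²/2g = 76.74 ft; E₂ = y₂ + V₂²/2g = 25.73 ft. ΔE = E₁ − E₂ = 51.01 ft.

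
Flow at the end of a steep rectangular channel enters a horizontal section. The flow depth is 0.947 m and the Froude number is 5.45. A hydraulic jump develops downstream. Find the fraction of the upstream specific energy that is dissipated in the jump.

ΔE/E₁ = 0.526 (52.6%)

Fr₁ = 5.45 (given).
By Bélanger, y₂/y₁ = ½[√(1 + 8Fr₁²) − 1] = ½[√238.6 − 1] = 7.22.
y₂ = 7.22 × 0.947 = 6.84 m.
E₁ = y₁(1 + Fr₁²/2) = 0.947×(1 + 5.45²/2) = 15.0 m. ΔE = (y₂ − y₁)³/(4y₁y₂) = 7.90 m. ΔE/E₁ = 7.90/15.0 = 0.526.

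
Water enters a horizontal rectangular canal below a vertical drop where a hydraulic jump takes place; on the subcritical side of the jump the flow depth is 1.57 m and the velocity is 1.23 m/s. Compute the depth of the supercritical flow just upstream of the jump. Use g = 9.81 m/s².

Fr₂ = V₂/√(g·y₂) = 1.23/√(9.81×1.57) = 0.313.
Applying the sequent-depth relation in reverse, y₁/y₂ = ½[√(1 + 8Fr₂²) − 1] = ½[√1.786 − 1] = 0.168.
y₁ = 0.168 × 1.57 = 0.264 m.

y₁ = 0.264 m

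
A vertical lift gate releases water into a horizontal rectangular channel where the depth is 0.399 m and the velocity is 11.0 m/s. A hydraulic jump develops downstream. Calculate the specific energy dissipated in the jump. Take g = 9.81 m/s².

Fr₁ = V₁/√(g·y₁) = 11.0/√(9.81×0.399) = 5.56.
From the momentum equation for a rectangular channel, y₂/y₁ = ½[√(1 + 8Fr₁²) − 1] = ½[√248.3 − 1] = 7.38.
y₂ = 7.38 × 0.399 = 2.94 m.
Head loss: ΔE = (y₂ − y₁)³/(4y₁y₂) = (2.94 − 0.399)³/(4×0.399×2.94) = 16.5/4.70 = 3.51 m.

ΔE = 3.51 m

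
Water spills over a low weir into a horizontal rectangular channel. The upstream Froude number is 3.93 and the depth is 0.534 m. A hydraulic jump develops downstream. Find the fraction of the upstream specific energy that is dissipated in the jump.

Fr₁ = 3.93 (given).
Sequent-depth ratio: y₂/y₁ = ½[√(1 + 8Fr₁²) − 1] = ½[√124.6 − 1] = 5.08.
y₂ = 5.08 × 0.534 = 2.71 m.
E₁ = y₁(1 + Fr₁²/2) = 0.534×(1 + 3.93²/2) = 4.66 m. ΔE = (y₂ − y₁)³/(4y₁y₂) = 1.79 m. ΔE/E₁ = 1.79/4.66 = 0.383.

ΔE/E₁ = 0.383 (38.3%)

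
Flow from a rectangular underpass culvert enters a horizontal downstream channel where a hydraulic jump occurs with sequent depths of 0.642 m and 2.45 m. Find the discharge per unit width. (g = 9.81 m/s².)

For a rectangular channel the momentum equation gives q² = ½·g·y₁·y₂·(y₁ + y₂) = ½×9.81×0.642×2.45×3.09 = 23.9.
q = √23.9 = 4.88 m²/s.

q = 4.88 m²/s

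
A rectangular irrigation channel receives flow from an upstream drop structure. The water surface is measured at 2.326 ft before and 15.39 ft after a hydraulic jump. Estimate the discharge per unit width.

q = 101.0 ft²/s

For a rectangular channel the momentum equation gives q² = ½·g·y₁·y₂·(y₁ + y₂) = ½×32.2×2.326×15.39×17.72 = 10210.
q = √10210 = 101.0 ft²/s.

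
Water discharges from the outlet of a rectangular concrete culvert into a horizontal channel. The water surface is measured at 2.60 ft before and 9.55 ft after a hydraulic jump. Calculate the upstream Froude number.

Fr₁ = 2.93

For a rectangular channel the momentum equation gives q² = ½·g·y₁·y₂·(y₁ + y₂) = ½×32.2×2.60×9.55×12.2 = 4857.
q = √4857 = 69.7 ft²/s.
V₁ = q/y₁ = 26.8 ft/s; Fr₁ = V₁/√(g·y₁) = 2.93.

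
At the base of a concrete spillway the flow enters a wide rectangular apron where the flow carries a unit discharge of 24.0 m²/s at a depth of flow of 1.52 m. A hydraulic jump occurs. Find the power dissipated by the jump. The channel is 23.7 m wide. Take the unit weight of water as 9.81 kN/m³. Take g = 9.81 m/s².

P = 31877 kW

V₁ = q/y₁ = 24.0/1.52 = 15.8 m/s. Fr₁ = V₁/√(g·y₁) = 15.8/√(9.81×1.52) = 4.09.
From the momentum equation for a rectangular channel, y₂/y₁ = ½[√(1 + 8Fr₁²) − 1] = ½[√134.8 − 1] = 5.30.
y₂ = 5.30 × 1.52 = 8.06 m.
V₂ = q/y₂ = 24.0/8.06 = 2.98 m/s. E₁ = y₁ + V₁²/2g = 14.2 m; E₂ = y₂ + V₂²/2g = 8.51 m. ΔE = E₁ − E₂ = 5.71 m.
Q = q·b = 24.0 × 23.7 = 569 m³/s. P = γ·Q·ΔE = 9.81 × 569 × 5.71 = 31877 kW.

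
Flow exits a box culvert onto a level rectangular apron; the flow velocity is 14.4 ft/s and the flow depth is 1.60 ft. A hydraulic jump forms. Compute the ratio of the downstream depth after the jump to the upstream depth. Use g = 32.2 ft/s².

Fr₁ = V₁/√(g·y₁) = 14.4/√(32.2×1.60) = 2.01.
Sequent-depth ratio: y₂/y₁ = ½[√(1 + 8Fr₁²) − 1] = ½[√33.20 − 1] = 2.38.

y₂/y₁ = 2.38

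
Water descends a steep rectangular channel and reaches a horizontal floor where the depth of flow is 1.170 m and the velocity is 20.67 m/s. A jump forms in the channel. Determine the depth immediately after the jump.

y₂ = 9.527 m

Fr₁ = V₁/√(g·y₁) = 20.67/√(9.81×1.170) = 6.101.
Bélanger equation: y₂/y₁ = ½[√(1 + 8Fr₁²) − 1] = ½[√298.79 − 1] = 8.143.
y₂ = 8.143 × 1.170 = 9.527 m.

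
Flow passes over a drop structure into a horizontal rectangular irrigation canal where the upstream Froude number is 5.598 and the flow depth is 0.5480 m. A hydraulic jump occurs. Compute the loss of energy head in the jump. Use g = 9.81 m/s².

ΔE = 4.906 m

Fr₁ = 5.598 (given).
By Bélanger, y₂/y₁ = ½[√(1 + 8Fr₁²) − 1] = ½[√251.70 − 1] = 7.433.
y₂ = 7.433 × 0.5480 = 4.073 m.
Head loss: ΔE = (y₂ − y₁)³/(4y₁y₂) = (4.073 − 0.5480)³/(4×0.5480×4.073) = 43.80/8.928 = 4.906 m.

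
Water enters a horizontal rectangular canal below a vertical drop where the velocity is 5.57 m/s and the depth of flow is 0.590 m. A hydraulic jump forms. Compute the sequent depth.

Fr₁ = V₁/√(g·y₁) = 5.57/√(9.81×0.590) = 2.32.
From the momentum equation for a rectangular channel, y₂/y₁ = ½[√(1 + 8Fr₁²) − 1] = ½[√43.88 − 1] = 2.81.
y₂ = 2.81 × 0.590 = 1.66 m.

y₂ = 1.66 m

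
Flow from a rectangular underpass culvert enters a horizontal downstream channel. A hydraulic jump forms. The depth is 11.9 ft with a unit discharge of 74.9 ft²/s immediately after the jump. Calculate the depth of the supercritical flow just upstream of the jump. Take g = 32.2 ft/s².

y₁ = 2.09 ft

V₂ = q/y₂ = 74.9/11.9 = 6.29 ft/s; Fr₂ = V₂/√(g·y₂) = 0.322.
Applying the sequent-depth relation in reverse, y₁/y₂ = ½[√(1 + 8Fr₂²) − 1] = ½[√1.827 − 1] = 0.176.
y₁ = 0.176 × 11.9 = 2.09 ft.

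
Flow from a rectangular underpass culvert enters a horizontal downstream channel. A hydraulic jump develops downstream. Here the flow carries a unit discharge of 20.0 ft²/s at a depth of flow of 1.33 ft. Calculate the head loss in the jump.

ΔE = 0.682 ft

V₁ = q/y₁ = 20.0/1.33 = 15.0 ft/s. Fr₁ = V₁/√(g·y₁) = 15.0/√(32.2×1.33) = 2.30.
Sequent-depth ratio: y₂/y₁ = ½[√(1 + 8Fr₁²) − 1] = ½[√43.24 − 1] = 2.79.
y₂ = 2.79 × 1.33 = 3.71 ft.
V₂ = q/y₂ = 20.0/3.71 = 5.39 ft/s. E₁ = y₁ + V₁²/2g = 4.84 ft; E₂ = y₂ + V₂²/2g = 4.16 ft. ΔE = E₁ − E₂ = 0.682 ft.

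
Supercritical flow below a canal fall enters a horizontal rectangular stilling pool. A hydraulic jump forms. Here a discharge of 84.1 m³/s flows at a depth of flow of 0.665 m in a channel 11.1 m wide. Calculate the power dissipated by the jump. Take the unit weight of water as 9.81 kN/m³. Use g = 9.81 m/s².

q = Q/b = 84.1/11.1 = 7.58 m²/s; V₁ = q/y₁ = 11.4 m/s. Fr₁ = V₁/√(g·y₁) = 4.46.
Sequent-depth ratio: y₂/y₁ = ½[√(1 + 8Fr₁²) − 1] = ½[√160.2 − 1] = 5.83.
y₂ = 5.83 × 0.665 = 3.88 m.
Head loss: ΔE = (y₂ − y₁)³/(4y₁y₂) = (3.88 − 0.665)³/(4×0.665×3.88) = 33.1/10.3 = 3.21 m.
P = γ·Q·ΔE = 9.81 × 84.1 × 3.21 = 2649 kW.

P = 2649 kW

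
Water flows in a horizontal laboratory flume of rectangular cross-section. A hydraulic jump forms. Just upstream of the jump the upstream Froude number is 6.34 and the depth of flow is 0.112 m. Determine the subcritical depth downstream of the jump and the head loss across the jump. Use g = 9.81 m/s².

Fr₁ = 6.34 (given).
By Bélanger, y₂/y₁ = ½[√(1 + 8Fr₁²) − 1] = ½[√322.6 − 1] = 8.48.
y₂ = 8.48 × 0.112 = 0.950 m.
Head loss: ΔE = (y₂ − y₁)³/(4y₁y₂) = (0.950 − 0.112)³/(4×0.112×0.950) = 0.588/0.425 = 1.38 m.

y₂ = 0.950 m; ΔE = 1.38 m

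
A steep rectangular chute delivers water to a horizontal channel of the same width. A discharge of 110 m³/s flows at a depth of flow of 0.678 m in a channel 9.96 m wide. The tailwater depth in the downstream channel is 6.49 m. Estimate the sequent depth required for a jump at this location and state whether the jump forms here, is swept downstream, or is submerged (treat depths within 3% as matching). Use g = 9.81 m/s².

q = Q/b = 110/9.96 = 11.0 m²/s; V₁ = q/y₁ = 16.3 m/s. Fr₁ = V₁/√(g·y₁) = 6.32.
Bélanger equation: y₂/y₁ = ½[√(1 + 8Fr₁²) − 1] = ½[√320.2 − 1] = 8.45.
y₂ = 8.45 × 0.678 = 5.73 m.
Tailwater y_tw = 6.49 m: y_tw > y₂, so the jump is submerged.

y₂ = 5.73 m; the jump is submerged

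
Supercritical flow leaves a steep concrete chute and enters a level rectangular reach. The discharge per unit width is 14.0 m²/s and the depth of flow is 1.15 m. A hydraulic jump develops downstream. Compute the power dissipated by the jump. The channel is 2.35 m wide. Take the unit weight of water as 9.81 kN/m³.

V₁ = q/y₁ = 14.0/1.15 = 12.2 m/s. Fr₁ = V₁/√(g·y₁) = 12.2/√(9.81×1.15) = 3.62.
Sequent-depth ratio: y₂/y₁ = ½[√(1 + 8Fr₁²) − 1] = ½[√106.1 − 1] = 4.65.
y₂ = 4.65 × 1.15 = 5.35 m.
V₂ = q/y₂ = 14.0/5.35 = 2.62 m/s. E₁ = y₁ + V₁²/2g = 8.70 m; E₂ = y₂ + V₂²/2g = 5.70 m. ΔE = E₁ − E₂ = 3.01 m.
Q = q·b = 14.0 × 2.35 = 32.9 m³/s. P = γ·Q·ΔE = 9.81 × 32.9 × 3.01 = 970 kW.

P = 970 kW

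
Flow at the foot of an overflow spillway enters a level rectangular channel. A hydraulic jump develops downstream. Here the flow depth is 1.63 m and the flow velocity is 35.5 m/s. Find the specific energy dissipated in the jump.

ΔE = 45.8 m

Fr₁ = V₁/√(g·y₁) = 35.5/√(9.81×1.63) = 8.88.
By Bélanger, y₂/y₁ = ½[√(1 + 8Fr₁²) − 1] = ½[√631.5 − 1] = 12.1.
y₂ = 12.1 × 1.63 = 19.7 m.
Head loss: ΔE = (y₂ − y₁)³/(4y₁y₂) = (19.7 − 1.63)³/(4×1.63×19.7) = 5867/128 = 45.8 m.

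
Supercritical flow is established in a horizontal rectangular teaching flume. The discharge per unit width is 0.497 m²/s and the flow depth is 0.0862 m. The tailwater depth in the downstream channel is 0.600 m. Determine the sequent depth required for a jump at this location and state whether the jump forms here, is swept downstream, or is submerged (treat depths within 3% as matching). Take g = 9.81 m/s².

V₁ = q/y₁ = 0.497/0.0862 = 5.77 m/s. Fr₁ = V₁/√(g·y₁) = 5.77/√(9.81×0.0862) = 6.27.
From the momentum equation for a rectangular channel, y₂/y₁ = ½[√(1 + 8Fr₁²) − 1] = ½[√315.5 − 1] = 8.38.
y₂ = 8.38 × 0.0862 = 0.722 m.
Tailwater y_tw = 0.600 m: y_tw < y₂, so the jump is swept downstream.

y₂ = 0.722 m; the jump is swept downstream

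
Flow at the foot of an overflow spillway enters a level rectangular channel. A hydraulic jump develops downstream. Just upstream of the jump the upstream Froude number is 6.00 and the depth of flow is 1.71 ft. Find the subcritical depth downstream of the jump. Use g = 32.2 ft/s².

y₂ = 13.7 ft

Fr₁ = 6.00 (given).
Bélanger equation: y₂/y₁ = ½[√(1 + 8Fr₁²) − 1] = ½[√289.0 − 1] = 8.00.
y₂ = 8.00 × 1.71 = 13.7 ft.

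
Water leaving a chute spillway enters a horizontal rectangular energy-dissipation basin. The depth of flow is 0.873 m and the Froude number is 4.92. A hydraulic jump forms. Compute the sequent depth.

y₂ = 5.65 m

Fr₁ = 4.92 (given).
Conjugate-depth relation: y₂/y₁ = ½[√(1 + 8Fr₁²) − 1] = ½[√194.7 − 1] = 6.48.
y₂ = 6.48 × 0.873 = 5.65 m.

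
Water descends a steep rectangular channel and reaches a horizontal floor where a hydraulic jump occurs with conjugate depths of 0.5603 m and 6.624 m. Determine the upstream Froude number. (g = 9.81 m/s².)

For a rectangular channel the momentum equation gives q² = ½·g·y₁·y₂·(y₁ + y₂) = ½×9.81×0.5603×6.624×7.184 = 130.8.
q = √130.8 = 11.44 m²/s.
V₁ = q/y₁ = 20.41 m/s; Fr₁ = V₁/√(g·y₁) = 8.706.

Fr₁ = 8.706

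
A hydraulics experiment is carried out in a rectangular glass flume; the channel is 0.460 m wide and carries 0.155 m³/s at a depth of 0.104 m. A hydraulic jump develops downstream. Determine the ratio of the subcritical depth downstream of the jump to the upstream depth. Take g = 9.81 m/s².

q = Q/b = 0.155/0.460 = 0.337 m²/s; V₁ = q/y₁ = 3.24 m/s. Fr₁ = V₁/√(g·y₁) = 3.21.
From the momentum equation for a rectangular channel, y₂/y₁ = ½[√(1 + 8Fr₁²) − 1] = ½[√83.31 − 1] = 4.06.

y₂/y₁ = 4.06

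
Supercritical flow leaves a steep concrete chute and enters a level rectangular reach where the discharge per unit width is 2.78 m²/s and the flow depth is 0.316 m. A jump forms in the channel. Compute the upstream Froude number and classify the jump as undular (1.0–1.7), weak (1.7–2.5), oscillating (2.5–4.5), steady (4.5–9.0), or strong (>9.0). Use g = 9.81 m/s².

Fr₁ = 5.00; steady jump

V₁ = q/y₁ = 2.78/0.316 = 8.80 m/s. Fr₁ = V₁/√(g·y₁) = 8.80/√(9.81×0.316) = 5.00.
Fr₁ = 5.00 lies in the steady range.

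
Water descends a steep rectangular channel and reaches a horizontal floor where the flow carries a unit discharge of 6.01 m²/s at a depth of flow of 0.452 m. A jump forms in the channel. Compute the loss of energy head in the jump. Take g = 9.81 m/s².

ΔE = 5.52 m

V₁ = q/y₁ = 6.01/0.452 = 13.3 m/s. Fr₁ = V₁/√(g·y₁) = 13.3/√(9.81×0.452) = 6.31.
Bélanger equation: y₂/y₁ = ½[√(1 + 8Fr₁²) − 1] = ½[√320.0 − 1] = 8.44.
y₂ = 8.44 × 0.452 = 3.82 m.
Head loss: ΔE = (y₂ − y₁)³/(4y₁y₂) = (3.82 − 0.452)³/(4×0.452×3.82) = 38.1/6.90 = 5.52 m.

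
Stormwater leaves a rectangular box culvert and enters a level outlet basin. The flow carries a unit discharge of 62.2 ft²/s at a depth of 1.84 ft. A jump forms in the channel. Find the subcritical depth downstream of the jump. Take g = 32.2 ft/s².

y₂ = 10.5 ft

V₁ = q/y₁ = 62.2/1.84 = 33.8 ft/s. Fr₁ = V₁/√(g·y₁) = 33.8/√(32.2×1.84) = 4.39.
Conjugate-depth relation: y₂/y₁ = ½[√(1 + 8Fr₁²) − 1] = ½[√155.3 − 1] = 5.73.
y₂ = 5.73 × 1.84 = 10.5 ft.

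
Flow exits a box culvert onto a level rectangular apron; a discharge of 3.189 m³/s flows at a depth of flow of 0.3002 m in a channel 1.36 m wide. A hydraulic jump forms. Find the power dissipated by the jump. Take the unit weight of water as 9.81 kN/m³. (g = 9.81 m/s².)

q = Q/b = 3.189/1.36 = 2.345 m²/s; V₁ = q/y₁ = 7.811 m/s. Fr₁ = V₁/√(g·y₁) = 4.552.
By Bélanger, y₂/y₁ = ½[√(1 + 8Fr₁²) − 1] = ½[√166.74 − 1] = 5.956.
y₂ = 5.956 × 0.3002 = 1.788 m.
V₂ = q/y₂ = 2.345/1.788 = 1.311 m/s. E₁ = y₁ + V₁²/2g = 3.410 m; E₂ = y₂ + V₂²/2g = 1.876 m. ΔE = E₁ − E₂ = 1.534 m.
P = γ·Q·ΔE = 9.81 × 3.189 × 1.534 = 47.99 kW.

P = 47.99 kW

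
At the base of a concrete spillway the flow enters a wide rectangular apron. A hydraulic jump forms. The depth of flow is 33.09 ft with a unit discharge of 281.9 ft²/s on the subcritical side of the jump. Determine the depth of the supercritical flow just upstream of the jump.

V₂ = q/y₂ = 281.9/33.09 = 8.519 ft/s; Fr₂ = V₂/√(g·y₂) = 0.2610.
Since the conjugate-depth ratio holds either way, y₁/y₂ = ½[√(1 + 8Fr₂²) − 1] = ½[√1.5449 − 1] = 0.1215.
y₁ = 0.1215 × 33.09 = 4.020 ft.

y₁ = 4.020 ft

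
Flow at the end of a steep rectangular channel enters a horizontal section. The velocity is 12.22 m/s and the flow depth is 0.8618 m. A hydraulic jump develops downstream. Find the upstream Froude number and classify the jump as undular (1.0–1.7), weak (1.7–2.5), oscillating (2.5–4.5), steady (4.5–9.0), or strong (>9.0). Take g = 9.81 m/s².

Fr₁ = V₁/√(g·y₁) = 12.22/√(9.81×0.8618) = 4.203.
Fr₁ = 4.203 lies in the oscillating range.

Fr₁ = 4.203; oscillating jump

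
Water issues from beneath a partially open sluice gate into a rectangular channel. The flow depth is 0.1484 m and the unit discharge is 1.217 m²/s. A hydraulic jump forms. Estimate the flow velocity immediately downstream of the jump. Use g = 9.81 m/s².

V₁ = q/y₁ = 1.217/0.1484 = 8.201 m/s. Fr₁ = V₁/√(g·y₁) = 8.201/√(9.81×0.1484) = 6.797.
Sequent-depth ratio: y₂/y₁ = ½[√(1 + 8Fr₁²) − 1] = ½[√370.57 − 1] = 9.125.
y₂ = 9.125 × 0.1484 = 1.354 m.
V₂ = q/y₂ = 1.217/1.354 = 0.8987 m/s.

V₂ = 0.8987 m/s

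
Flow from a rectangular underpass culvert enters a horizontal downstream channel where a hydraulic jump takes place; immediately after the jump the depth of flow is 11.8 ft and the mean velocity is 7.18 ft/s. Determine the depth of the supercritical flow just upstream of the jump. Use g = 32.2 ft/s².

y₁ = 2.62 ft

Fr₂ = V₂/√(g·y₂) = 7.18/√(32.2×11.8) = 0.368.
Since the conjugate-depth ratio holds either way, y₁/y₂ = ½[√(1 + 8Fr₂²) − 1] = ½[√2.085 − 1] = 0.222.
y₁ = 0.222 × 11.8 = 2.62 ft.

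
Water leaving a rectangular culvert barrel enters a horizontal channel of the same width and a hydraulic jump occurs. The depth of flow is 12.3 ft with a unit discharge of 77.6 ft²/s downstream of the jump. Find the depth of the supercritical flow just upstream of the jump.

y₁ = 2.11 ft

V₂ = q/y₂ = 77.6/12.3 = 6.31 ft/s; Fr₂ = V₂/√(g·y₂) = 0.317.
From the momentum equation (using Fr₂), y₁/y₂ = ½[√(1 + 8Fr₂²) − 1] = ½[√1.804 − 1] = 0.172.
y₁ = 0.172 × 12.3 = 2.11 ft.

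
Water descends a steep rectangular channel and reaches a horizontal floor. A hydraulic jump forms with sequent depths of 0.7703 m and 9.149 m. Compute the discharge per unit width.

For a rectangular channel the momentum equation gives q² = ½·g·y₁·y₂·(y₁ + y₂) = ½×9.81×0.7703×9.149×9.919 = 342.9.
q = √342.9 = 18.52 m²/s.

q = 18.52 m²/s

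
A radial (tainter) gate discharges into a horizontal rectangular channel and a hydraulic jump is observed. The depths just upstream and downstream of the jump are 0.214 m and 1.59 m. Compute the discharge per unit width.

For a rectangular channel the momentum equation gives q² = ½·g·y₁·y₂·(y₁ + y₂) = ½×9.81×0.214×1.59×1.80 = 3.01.
q = √3.01 = 1.74 m²/s.

q = 1.74 m²/s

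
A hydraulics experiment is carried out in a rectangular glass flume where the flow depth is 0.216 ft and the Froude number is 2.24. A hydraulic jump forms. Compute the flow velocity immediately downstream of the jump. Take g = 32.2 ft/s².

V₂ = 2.18 ft/s

Fr₁ = 2.24 (given).
From the momentum equation for a rectangular channel, y₂/y₁ = ½[√(1 + 8Fr₁²) − 1] = ½[√41.14 − 1] = 2.71.
y₂ = 2.71 × 0.216 = 0.585 ft.
V₁ = Fr₁·√(g·y₁) = 2.24×√(32.2×0.216) = 5.91 ft/s; q = V₁·y₁ = 1.28 ft²/s.
V₂ = q/y₂ = 1.28/0.585 = 2.18 ft/s.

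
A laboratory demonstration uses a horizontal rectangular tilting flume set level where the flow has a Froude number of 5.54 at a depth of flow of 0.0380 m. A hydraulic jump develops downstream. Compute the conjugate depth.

Fr₁ = 5.54 (given).
Bélanger equation: y₂/y₁ = ½[√(1 + 8Fr₁²) − 1] = ½[√246.5 − 1] = 7.35.
y₂ = 7.35 × 0.0380 = 0.279 m.

y₂ = 0.279 m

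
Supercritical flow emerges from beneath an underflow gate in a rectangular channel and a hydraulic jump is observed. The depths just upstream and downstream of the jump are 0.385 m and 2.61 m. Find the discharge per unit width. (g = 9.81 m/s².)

q = 3.84 m²/s

For a rectangular channel the momentum equation gives q² = ½·g·y₁·y₂·(y₁ + y₂) = ½×9.81×0.385×2.61×3.00 = 14.8.
q = √14.8 = 3.84 m²/s.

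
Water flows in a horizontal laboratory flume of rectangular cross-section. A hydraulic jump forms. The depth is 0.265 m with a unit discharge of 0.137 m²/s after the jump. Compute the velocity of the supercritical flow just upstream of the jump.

V₂ = q/y₂ = 0.137/0.265 = 0.517 m/s; Fr₂ = V₂/√(g·y₂) = 0.321.
Applying the sequent-depth relation in reverse, y₁/y₂ = ½[√(1 + 8Fr₂²) − 1] = ½[√1.822 − 1] = 0.175.
y₁ = 0.175 × 0.265 = 0.0464 m.
V₁ = q/y₁ = 0.137/0.0464 = 2.95 m/s.

V₁ = 2.95 m/s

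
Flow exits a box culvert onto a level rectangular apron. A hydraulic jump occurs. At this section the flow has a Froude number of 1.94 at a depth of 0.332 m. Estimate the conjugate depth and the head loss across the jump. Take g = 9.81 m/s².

Fr₁ = 1.94 (given).
Bélanger equation: y₂/y₁ = ½[√(1 + 8Fr₁²) − 1] = ½[√31.11 − 1] = 2.29.
y₂ = 2.29 × 0.332 = 0.760 m.
V₁ = Fr₁·√(g·y₁) = 1.94×√(9.81×0.332) = 3.50 m/s; q = V₁·y₁ = 1.16 m²/s. V₂ = q/y₂ = 1.16/0.760 = 1.53 m/s. E₁ = y₁ + V₁²/2g = 0.957 m; E₂ = y₂ + V₂²/2g = 0.879 m. ΔE = E₁ − E₂ = 0.0776 m.

y₂ = 0.760 m; ΔE = 0.0776 m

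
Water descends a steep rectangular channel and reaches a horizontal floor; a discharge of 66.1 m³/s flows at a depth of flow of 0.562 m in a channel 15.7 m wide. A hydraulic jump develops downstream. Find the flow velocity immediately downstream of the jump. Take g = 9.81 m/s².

q = Q/b = 66.1/15.7 = 4.21 m²/s; V₁ = q/y₁ = 7.49 m/s. Fr₁ = V₁/√(g·y₁) = 3.19.
Conjugate-depth relation: y₂/y₁ = ½[√(1 + 8Fr₁²) − 1] = ½[√82.44 − 1] = 4.04.
y₂ = 4.04 × 0.562 = 2.27 m.
V₂ = q/y₂ = 4.21/2.27 = 1.85 m/s.

V₂ = 1.85 m/s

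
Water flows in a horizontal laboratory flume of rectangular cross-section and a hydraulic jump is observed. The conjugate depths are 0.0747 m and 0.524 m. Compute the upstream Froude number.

Fr₁ = 5.30

For a rectangular channel the momentum equation gives q² = ½·g·y₁·y₂·(y₁ + y₂) = ½×9.81×0.0747×0.524×0.599 = 0.115.
q = √0.115 = 0.339 m²/s.
V₁ = q/y₁ = 4.54 m/s; Fr₁ = V₁/√(g·y₁) = 5.30.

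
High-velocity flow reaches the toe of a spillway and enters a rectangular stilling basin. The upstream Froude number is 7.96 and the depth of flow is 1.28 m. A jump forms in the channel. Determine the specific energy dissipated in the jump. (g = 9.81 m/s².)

Fr₁ = 7.96 (given).
From the momentum equation for a rectangular channel, y₂/y₁ = ½[√(1 + 8Fr₁²) − 1] = ½[√507.9 − 1] = 10.8.
y₂ = 10.8 × 1.28 = 13.8 m.
Head loss: ΔE = (y₂ − y₁)³/(4y₁y₂) = (13.8 − 1.28)³/(4×1.28×13.8) = 1955/70.6 = 27.7 m.

ΔE = 27.7 m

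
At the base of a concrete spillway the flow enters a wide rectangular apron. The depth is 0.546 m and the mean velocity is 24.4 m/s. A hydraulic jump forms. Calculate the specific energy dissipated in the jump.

ΔE = 22.9 m

Fr₁ = V₁/√(g·y₁) = 24.4/√(9.81×0.546) = 10.5.
From the momentum equation for a rectangular channel, y₂/y₁ = ½[√(1 + 8Fr₁²) − 1] = ½[√890.2 − 1] = 14.4.
y₂ = 14.4 × 0.546 = 7.87 m.
q = V₁·y₁ = 24.4 × 0.546 = 13.3 m²/s. V₂ = q/y₂ = 13.3/7.87 = 1.69 m/s. E₁ = y₁ + V₁²/2g = 30.9 m; E₂ = y₂ + V₂²/2g = 8.02 m. ΔE = E₁ − E₂ = 22.9 m.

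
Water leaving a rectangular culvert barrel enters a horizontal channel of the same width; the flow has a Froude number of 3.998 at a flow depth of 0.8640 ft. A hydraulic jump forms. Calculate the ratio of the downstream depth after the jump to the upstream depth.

Fr₁ = 3.998 (given).
Sequent-depth ratio: y₂/y₁ = ½[√(1 + 8Fr₁²) − 1] = ½[√128.87 − 1] = 5.176.

y₂/y₁ = 5.176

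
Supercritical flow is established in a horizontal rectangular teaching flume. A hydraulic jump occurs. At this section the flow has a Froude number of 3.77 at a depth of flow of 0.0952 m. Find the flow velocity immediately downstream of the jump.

V₂ = 0.750 m/s

Fr₁ = 3.77 (given).
Conjugate-depth relation: y₂/y₁ = ½[√(1 + 8Fr₁²) − 1] = ½[√114.7 − 1] = 4.85.
y₂ = 4.85 × 0.0952 = 0.462 m.
V₁ = Fr₁·√(g·y₁) = 3.77×√(9.81×0.0952) = 3.64 m/s; q = V₁·y₁ = 0.347 m²/s.
V₂ = q/y₂ = 0.347/0.462 = 0.750 m/s.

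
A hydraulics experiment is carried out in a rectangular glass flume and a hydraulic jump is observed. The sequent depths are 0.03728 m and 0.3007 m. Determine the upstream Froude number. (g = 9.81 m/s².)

Fr₁ = 6.047

For a rectangular channel the momentum equation gives q² = ½·g·y₁·y₂·(y₁ + y₂) = ½×9.81×0.03728×0.3007×0.3380 = 0.01858.
q = √0.01858 = 0.1363 m²/s.
V₁ = q/y₁ = 3.657 m/s; Fr₁ = V₁/√(g·y₁) = 6.047.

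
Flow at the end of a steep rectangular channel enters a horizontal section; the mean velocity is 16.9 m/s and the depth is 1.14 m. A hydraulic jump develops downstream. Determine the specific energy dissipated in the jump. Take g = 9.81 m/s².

ΔE = 7.77 m

Fr₁ = V₁/√(g·y₁) = 16.9/√(9.81×1.14) = 5.05.
From the momentum equation for a rectangular channel, y₂/y₁ = ½[√(1 + 8Fr₁²) − 1] = ½[√205.3 − 1] = 6.66.
y₂ = 6.66 × 1.14 = 7.60 m.
Head loss: ΔE = (y₂ − y₁)³/(4y₁y₂) = (7.60 − 1.14)³/(4×1.14×7.60) = 269/34.6 = 7.77 m.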